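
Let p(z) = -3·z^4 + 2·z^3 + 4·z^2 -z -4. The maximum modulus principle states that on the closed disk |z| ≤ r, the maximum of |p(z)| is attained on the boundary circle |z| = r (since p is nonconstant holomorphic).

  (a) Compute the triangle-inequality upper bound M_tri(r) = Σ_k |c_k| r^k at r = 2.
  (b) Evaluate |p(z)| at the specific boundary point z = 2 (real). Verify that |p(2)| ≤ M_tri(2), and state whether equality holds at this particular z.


Coefficients: c_0 = -4, c_1 = -1, c_2 = 4, c_3 = 2, c_4 = -3. Radius r = 2.
Part (a). Triangle bound: M_tri(r) = Σ_k |c_k| r^k
  = |-4|·2^0 + |-1|·2^1 + |4|·2^2 + |2|·2^3 + |-3|·2^4
  = 4 + 2 + 16 + 16 + 48 = 86.
This bounds M(r) := max_{|z|=r} |p(z)| from above; equality holds iff all terms c_k z^k can be made to align in phase at a single z on |z|=r.
Part (b). At z = 2 (real, on the circle |z| = r):
  p(2) = (-4)·2^0 + (-1)·2^1 + (4)·2^2 + (2)·2^3 + (-3)·2^4 = -22.
  |p(2)| = 22.
Check: |p(2)| = 22 ≤ 86 = M_tri(2). ✓ Equality does not hold at z = 2 (the coefficients have mixed signs, so the terms do not all align in phase there).

M_tri(2) = 86; |p(2)| = 22; equality at z=2: no.


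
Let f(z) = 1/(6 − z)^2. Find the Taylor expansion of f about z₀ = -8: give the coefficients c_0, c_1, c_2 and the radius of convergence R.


Let w = z − z₀, so z = z₀ + w.
Then 6 − z = 6 − (z₀ + w) = (6 − z₀) − w = 14 − w.
f(z) = 1/(14 − w)^2 = (1/(14)^2) · (1 − w/(14))^{−2}.
By the binomial series (1−u)^{−2} = Σ_{n≥0} C(n+1, 1) u^n for |u|<1, with u = w/(14):
  c_n = C(n+1, 1) / (14)^(n+2).
  c_0 = 1/(14)^2 = 1/196.
  c_1 = 2/(14)^3 = 1/1372.
  c_2 = 3/(14)^4 = 3/38416.
The series is valid for |w/d| < 1, i.e. |z − z₀| < |d|.
Radius of convergence: R = |6 − z₀| = |14| = 14 (distance from z₀ to the singularity z = 6).

c_0 = 1/196, c_1 = 1/1372, c_2 = 3/38416; R = 14.


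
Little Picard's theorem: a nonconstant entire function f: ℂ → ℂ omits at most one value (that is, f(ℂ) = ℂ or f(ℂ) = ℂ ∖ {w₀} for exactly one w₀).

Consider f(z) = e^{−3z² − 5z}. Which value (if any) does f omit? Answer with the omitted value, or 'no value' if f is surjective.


Little Picard bounds the complement of f(ℂ) to at most one point.
The exponent g(z) = −3z² − 5z is a nonconstant polynomial, hence surjective onto ℂ. So e^{g(z)} takes every value in {e^w : w ∈ ℂ} = ℂ ∖ {0}. Adding 0 shifts the range to ℂ ∖ {0}. f omits exactly 0.

Omitted value: 0.


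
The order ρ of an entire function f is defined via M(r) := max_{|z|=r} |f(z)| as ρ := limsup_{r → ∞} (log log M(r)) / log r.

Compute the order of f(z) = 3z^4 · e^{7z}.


M(r) = max_{|z|=r} |3|·|z|^4·|e^{7z}| = 3·r^4 · e^{7r^1} (the factors attain their maxima compatibly on |z|=r). Then log M(r) = log 3 + 4·log r + 7r^1, dominated by the last term, so log log M(r) ~ 1·log r. The polynomial factor 3z^4 contributes only a log r term and does not affect the order. ρ = 1.
Therefore ρ = 1.

Order ρ = 1.


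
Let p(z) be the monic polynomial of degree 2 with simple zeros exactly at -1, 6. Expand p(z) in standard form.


The polynomial is p(z) = ∏_{α ∈ S} (z − α), where S = {-1, 6}.
Expanding the product yields: p(z) = z^2 -5·z -6.
The resulting polynomial has degree 2 and real coefficients as required.

p(z) = z^2 -5·z -6.


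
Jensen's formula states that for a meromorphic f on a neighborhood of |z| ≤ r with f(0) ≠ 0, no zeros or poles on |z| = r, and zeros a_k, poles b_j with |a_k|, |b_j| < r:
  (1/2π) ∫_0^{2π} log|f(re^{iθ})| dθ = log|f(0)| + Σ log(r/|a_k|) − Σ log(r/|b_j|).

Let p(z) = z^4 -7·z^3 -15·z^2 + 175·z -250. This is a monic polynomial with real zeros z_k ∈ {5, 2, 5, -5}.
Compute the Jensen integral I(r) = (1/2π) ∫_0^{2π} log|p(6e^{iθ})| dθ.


Zeros: -5, 2, 5, 5; r = 6.
Inside |z| < r: -5, 2, 5, 5. Outside (|z| ≥ r): ∅.
p(0) = -250, so log|p(0)| = log(250) = 5.5215.
Apply Jensen: I(r) = log|p(0)| + Σ_k log(r/|z_k|), summed over zeros inside |z| < r.
  log(r/|z_k|) for z_k = 5: log(6/5) = 0.1823
  log(r/|z_k|) for z_k = 2: log(6/2) = 1.0986
  log(r/|z_k|) for z_k = 5: log(6/5) = 0.1823
  log(r/|z_k|) for z_k = -5: log(6/5) = 0.1823
Sum over inside zeros: 1.6456.
I(r) = log|p(0)| + (inside sum) = 5.5215 + 1.6456 = 7.1670.
Closed form (all zeros inside, monic): I(r) = n·log(r) = 4·log(6) = 7.1670. ✓

I(r) ≈ 7.1670.


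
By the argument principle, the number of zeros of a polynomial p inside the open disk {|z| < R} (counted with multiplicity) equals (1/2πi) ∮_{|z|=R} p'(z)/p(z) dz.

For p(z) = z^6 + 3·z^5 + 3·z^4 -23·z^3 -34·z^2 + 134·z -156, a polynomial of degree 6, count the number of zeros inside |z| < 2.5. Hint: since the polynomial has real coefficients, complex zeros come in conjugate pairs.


The zeros of p are: (1 + 1i), (1 - 1i), (-2 + 3i), (-2 - 3i), -3, 2.
Their magnitudes are: 1.414, 1.414, 3.606, 3.606, 3, 2.
Zeros with |z| < R = 2.5: (1 + 1i), (1 - 1i), 2.
Count = 3.
By the argument principle, (1/2πi) ∮_{|z|=R} p'(z)/p(z) dz equals exactly this count.

Number of zeros inside |z| < 2.5: 3.


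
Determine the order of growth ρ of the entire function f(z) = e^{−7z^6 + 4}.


|e^{−7z^6 + 4}| = e^{Re(-7·z^6) + 4} ≤ e^{7|z|^6 + 4} = e^{7r^6 + 4} on |z| = r, so ρ ≤ 6. Choosing z on |z|=r so that -7·z^6 is real positive (always possible by picking arg z appropriately) gives |f(z)| = e^{7r^6 + 4}, matching the bound. The additive constant 4 does not affect log log M(r) ~ 6·log r. Hence ρ = 6.
Therefore ρ = 6.

Order ρ = 6.


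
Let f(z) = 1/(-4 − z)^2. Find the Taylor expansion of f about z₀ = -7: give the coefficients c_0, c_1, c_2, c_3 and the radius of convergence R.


Let w = z − z₀, so z = z₀ + w.
Then -4 − z = -4 − (z₀ + w) = (-4 − z₀) − w = 3 − w.
f(z) = 1/(3 − w)^2 = (1/(3)^2) · (1 − w/(3))^{−2}.
By the binomial series (1−u)^{−2} = Σ_{n≥0} C(n+1, 1) u^n for |u|<1, with u = w/(3):
  c_n = C(n+1, 1) / (3)^(n+2).
  c_0 = 1/(3)^2 = 1/9.
  c_1 = 2/(3)^3 = 2/27.
  c_2 = 3/(3)^4 = 1/27.
  c_3 = 4/(3)^5 = 4/243.
The series is valid for |w/d| < 1, i.e. |z − z₀| < |d|.
Radius of convergence: R = |-4 − z₀| = |3| = 3 (distance from z₀ to the singularity z = -4).

c_0 = 1/9, c_1 = 2/27, c_2 = 1/27, c_3 = 4/243; R = 3.


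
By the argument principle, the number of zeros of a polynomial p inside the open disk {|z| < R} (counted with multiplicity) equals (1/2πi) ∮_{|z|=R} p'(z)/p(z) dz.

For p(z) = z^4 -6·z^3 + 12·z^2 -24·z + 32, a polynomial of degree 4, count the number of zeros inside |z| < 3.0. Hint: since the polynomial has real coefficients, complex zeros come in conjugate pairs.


The zeros of p are: (0 + 2i), (0 - 2i), 4, 2.
Their magnitudes are: 2, 2, 4, 2.
Zeros with |z| < R = 3.0: (0 + 2i), (0 - 2i), 2.
Count = 3.
By the argument principle, (1/2πi) ∮_{|z|=R} p'(z)/p(z) dz equals exactly this count.

Number of zeros inside |z| < 3.0: 3.


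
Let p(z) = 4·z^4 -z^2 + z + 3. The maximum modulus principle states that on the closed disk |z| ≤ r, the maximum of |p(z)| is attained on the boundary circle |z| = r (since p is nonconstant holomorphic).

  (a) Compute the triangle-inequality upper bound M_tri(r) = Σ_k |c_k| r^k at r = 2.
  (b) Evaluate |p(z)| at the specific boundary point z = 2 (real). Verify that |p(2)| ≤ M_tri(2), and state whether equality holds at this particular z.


Coefficients: c_0 = 3, c_1 = 1, c_2 = -1, c_3 = 0, c_4 = 4. Radius r = 2.
Part (a). Triangle bound: M_tri(r) = Σ_k |c_k| r^k
  = |3|·2^0 + |1|·2^1 + |-1|·2^2 + |0|·2^3 + |4|·2^4
  = 3 + 2 + 4 + 0 + 64 = 73.
This bounds M(r) := max_{|z|=r} |p(z)| from above; equality holds iff all terms c_k z^k can be made to align in phase at a single z on |z|=r.
Part (b). At z = 2 (real, on the circle |z| = r):
  p(2) = (3)·2^0 + (1)·2^1 + (-1)·2^2 + (0)·2^3 + (4)·2^4 = 65.
  |p(2)| = 65.
Check: |p(2)| = 65 ≤ 73 = M_tri(2). ✓ Equality does not hold at z = 2 (the coefficients have mixed signs, so the terms do not all align in phase there).

M_tri(2) = 73; |p(2)| = 65; equality at z=2: no.


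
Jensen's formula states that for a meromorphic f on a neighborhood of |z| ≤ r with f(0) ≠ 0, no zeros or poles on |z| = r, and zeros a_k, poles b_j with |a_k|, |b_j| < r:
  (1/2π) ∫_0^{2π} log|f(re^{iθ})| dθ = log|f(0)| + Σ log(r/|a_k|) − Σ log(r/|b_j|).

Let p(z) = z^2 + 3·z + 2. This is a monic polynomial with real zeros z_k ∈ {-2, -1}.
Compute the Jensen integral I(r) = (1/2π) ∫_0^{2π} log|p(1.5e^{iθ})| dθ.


Zeros: -2, -1; r = 1.5.
Inside |z| < r: -1. Outside (|z| ≥ r): -2.
p(0) = 2, so log|p(0)| = log(2) = 0.6931.
Apply Jensen: I(r) = log|p(0)| + Σ_k log(r/|z_k|), summed over zeros inside |z| < r.
  log(r/|z_k|) for z_k = -1: log(1.5/1) = 0.4055
  Outside zeros (-2) contribute nothing to the Jensen sum.
Sum over inside zeros: 0.4055.
I(r) = log|p(0)| + (inside sum) = 0.6931 + 0.4055 = 1.0986.
Note: since some zeros are outside |z| ≤ r, the simplified n·log(r) form does NOT apply — only the inside zeros contribute.

I(r) ≈ 1.0986.


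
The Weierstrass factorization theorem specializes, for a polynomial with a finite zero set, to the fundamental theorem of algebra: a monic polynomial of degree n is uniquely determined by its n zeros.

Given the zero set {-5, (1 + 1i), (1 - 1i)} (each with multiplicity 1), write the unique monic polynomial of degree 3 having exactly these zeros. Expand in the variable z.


The polynomial is p(z) = ∏_{α ∈ S} (z − α), where S = {-5, (1 + 1i), (1 - 1i)}.
Expanding the product yields: p(z) = z^3 + 3·z^2 -8·z + 10.
Note conjugate pairs combine to real quadratics: (z − (1+1i))(z − (1−1i)) = z² − 2z + 2.
The resulting polynomial has degree 3 and real coefficients as required.

p(z) = z^3 + 3·z^2 -8·z + 10.


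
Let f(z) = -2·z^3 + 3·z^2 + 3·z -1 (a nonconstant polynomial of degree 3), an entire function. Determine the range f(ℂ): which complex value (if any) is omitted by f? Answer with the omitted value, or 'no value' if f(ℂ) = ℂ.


Little Picard bounds the complement of f(ℂ) to at most one point.
For every w ∈ ℂ, the equation p(z) − w = 0 is a nonconstant polynomial in z and hence has at least one root by the fundamental theorem of algebra. So p is surjective onto ℂ, omitting no value.

Omitted value: no value.


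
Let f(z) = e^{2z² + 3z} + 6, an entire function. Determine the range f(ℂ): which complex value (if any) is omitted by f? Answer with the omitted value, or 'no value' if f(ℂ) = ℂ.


Little Picard bounds the complement of f(ℂ) to at most one point.
The exponent g(z) = 2z² + 3z is a nonconstant polynomial, hence surjective onto ℂ. So e^{g(z)} takes every value in {e^w : w ∈ ℂ} = ℂ ∖ {0}. Adding 6 shifts the range to ℂ ∖ {6}. f omits exactly 6.

Omitted value: 6.


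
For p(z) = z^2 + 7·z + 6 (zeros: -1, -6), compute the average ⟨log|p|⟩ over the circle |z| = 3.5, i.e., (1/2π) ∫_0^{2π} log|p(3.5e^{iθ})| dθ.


Zeros: -6, -1; r = 3.5.
Inside |z| < r: -1. Outside (|z| ≥ r): -6.
p(0) = 6, so log|p(0)| = log(6) = 1.7918.
Apply Jensen: I(r) = log|p(0)| + Σ_k log(r/|z_k|), summed over zeros inside |z| < r.
  log(r/|z_k|) for z_k = -1: log(3.5/1) = 1.2528
  Outside zeros (-6) contribute nothing to the Jensen sum.
Sum over inside zeros: 1.2528.
I(r) = log|p(0)| + (inside sum) = 1.7918 + 1.2528 = 3.0445.
Note: since some zeros are outside |z| ≤ r, the simplified n·log(r) form does NOT apply — only the inside zeros contribute.

I(r) ≈ 3.0445.


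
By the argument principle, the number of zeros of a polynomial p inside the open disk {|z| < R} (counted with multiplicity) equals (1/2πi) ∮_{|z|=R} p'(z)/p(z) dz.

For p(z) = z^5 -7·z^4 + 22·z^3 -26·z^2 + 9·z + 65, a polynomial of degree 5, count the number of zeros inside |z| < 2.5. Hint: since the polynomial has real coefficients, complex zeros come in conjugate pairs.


The zeros of p are: (1 + 2i), (1 - 2i), -1, (3 + 2i), (3 - 2i).
Their magnitudes are: 2.236, 2.236, 1, 3.606, 3.606.
Zeros with |z| < R = 2.5: (1 + 2i), (1 - 2i), -1.
Count = 3.
By the argument principle, (1/2πi) ∮_{|z|=R} p'(z)/p(z) dz equals exactly this count.

Number of zeros inside |z| < 2.5: 3.


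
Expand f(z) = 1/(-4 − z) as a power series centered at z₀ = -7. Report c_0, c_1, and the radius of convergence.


Let w = z − z₀, so z = z₀ + w.
Then -4 − z = -4 − (z₀ + w) = (-4 − z₀) − w = 3 − w.
f(z) = 1/(3 − w) = (1/(3)) · 1/(1 − w/(3)) = Σ_{n≥0} w^n / (3)^(n+1).
So c_n = 1/(3)^(n+1):
  c_0 = 1/(3)^1 = 1/3.
  c_1 = 1/(3)^2 = 1/9.
The series is valid for |w/d| < 1, i.e. |z − z₀| < |d|.
Radius of convergence: R = |-4 − z₀| = |3| = 3 (distance from z₀ to the singularity z = -4).

c_0 = 1/3, c_1 = 1/9; R = 3.


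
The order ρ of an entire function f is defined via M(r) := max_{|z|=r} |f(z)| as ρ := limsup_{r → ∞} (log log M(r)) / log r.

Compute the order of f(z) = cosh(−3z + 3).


cosh(w) is a linear combination of e^{iw} and e^{−iw} (or e^w, e^{−w} in the hyperbolic case), so |cosh(w)| ≤ e^{|w|}. With w = −3z + 3, |w| ≤ 3|z| + 3 = 3r + 3 on |z| = r, giving M(r) ≤ e^{3r + 3}, so ρ ≤ 1. On a suitable ray (z = it for sin/cos; z = t for sinh/cosh, t real → ∞), |cosh(−3z + 3)| grows like e^{3|t|}/2, so ρ ≥ 1. Hence ρ = 1.
Therefore ρ = 1.

Order ρ = 1.


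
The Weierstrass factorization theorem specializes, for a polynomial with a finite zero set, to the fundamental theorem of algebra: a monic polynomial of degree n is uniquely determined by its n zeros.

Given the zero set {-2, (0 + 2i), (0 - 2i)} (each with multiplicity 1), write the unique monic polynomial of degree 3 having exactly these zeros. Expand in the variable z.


The polynomial is p(z) = ∏_{α ∈ S} (z − α), where S = {-2, (0 + 2i), (0 - 2i)}.
Expanding the product yields: p(z) = z^3 + 2·z^2 + 4·z + 8.
Note conjugate pairs combine to real quadratics: (z − (0+2i))(z − (0−2i)) = z² + 4.
The resulting polynomial has degree 3 and real coefficients as required.

p(z) = z^3 + 2·z^2 + 4·z + 8.


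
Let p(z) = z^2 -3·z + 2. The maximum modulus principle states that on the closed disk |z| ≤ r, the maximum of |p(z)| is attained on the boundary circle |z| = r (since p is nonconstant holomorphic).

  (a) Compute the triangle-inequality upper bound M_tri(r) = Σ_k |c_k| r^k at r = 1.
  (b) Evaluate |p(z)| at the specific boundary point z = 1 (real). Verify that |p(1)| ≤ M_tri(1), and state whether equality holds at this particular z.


Coefficients: c_0 = 2, c_1 = -3, c_2 = 1. Radius r = 1.
Part (a). Triangle bound: M_tri(r) = Σ_k |c_k| r^k
  = |2|·1^0 + |-3|·1^1 + |1|·1^2
  = 2 + 3 + 1 = 6.
This bounds M(r) := max_{|z|=r} |p(z)| from above; equality holds iff all terms c_k z^k can be made to align in phase at a single z on |z|=r.
Part (b). At z = 1 (real, on the circle |z| = r):
  p(1) = (2)·1^0 + (-3)·1^1 + (1)·1^2 = 0.
  |p(1)| = 0.
Check: |p(1)| = 0 ≤ 6 = M_tri(1). ✓ Equality does not hold at z = 1 (the coefficients have mixed signs, so the terms do not all align in phase there).

M_tri(1) = 6; |p(1)| = 0; equality at z=1: no.


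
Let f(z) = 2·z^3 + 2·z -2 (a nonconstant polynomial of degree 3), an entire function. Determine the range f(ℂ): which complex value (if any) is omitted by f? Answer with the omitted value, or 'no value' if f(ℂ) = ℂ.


Little Picard bounds the complement of f(ℂ) to at most one point.
For every w ∈ ℂ, the equation p(z) − w = 0 is a nonconstant polynomial in z and hence has at least one root by the fundamental theorem of algebra. So p is surjective onto ℂ, omitting no value.

Omitted value: no value.


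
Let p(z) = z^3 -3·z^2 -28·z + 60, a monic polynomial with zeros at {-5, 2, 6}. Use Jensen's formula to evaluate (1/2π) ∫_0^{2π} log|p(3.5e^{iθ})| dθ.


Zeros: -5, 2, 6; r = 3.5.
Inside |z| < r: 2. Outside (|z| ≥ r): -5, 6.
p(0) = 60, so log|p(0)| = log(60) = 4.0943.
Apply Jensen: I(r) = log|p(0)| + Σ_k log(r/|z_k|), summed over zeros inside |z| < r.
  log(r/|z_k|) for z_k = 2: log(3.5/2) = 0.5596
  Outside zeros (-5, 6) contribute nothing to the Jensen sum.
Sum over inside zeros: 0.5596.
I(r) = log|p(0)| + (inside sum) = 4.0943 + 0.5596 = 4.6540.
Note: since some zeros are outside |z| ≤ r, the simplified n·log(r) form does NOT apply — only the inside zeros contribute.

I(r) ≈ 4.6540.


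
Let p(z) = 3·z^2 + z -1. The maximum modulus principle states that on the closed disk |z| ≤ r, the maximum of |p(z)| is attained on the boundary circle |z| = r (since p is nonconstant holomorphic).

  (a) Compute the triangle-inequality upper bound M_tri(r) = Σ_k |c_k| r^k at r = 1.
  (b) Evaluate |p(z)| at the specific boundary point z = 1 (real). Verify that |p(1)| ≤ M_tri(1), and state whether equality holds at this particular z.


Coefficients: c_0 = -1, c_1 = 1, c_2 = 3. Radius r = 1.
Part (a). Triangle bound: M_tri(r) = Σ_k |c_k| r^k
  = |-1|·1^0 + |1|·1^1 + |3|·1^2
  = 1 + 1 + 3 = 5.
This bounds M(r) := max_{|z|=r} |p(z)| from above; equality holds iff all terms c_k z^k can be made to align in phase at a single z on |z|=r.
Part (b). At z = 1 (real, on the circle |z| = r):
  p(1) = (-1)·1^0 + (1)·1^1 + (3)·1^2 = 3.
  |p(1)| = 3.
Check: |p(1)| = 3 ≤ 5 = M_tri(1). ✓ Equality does not hold at z = 1 (the coefficients have mixed signs, so the terms do not all align in phase there).

M_tri(1) = 5; |p(1)| = 3; equality at z=1: no.


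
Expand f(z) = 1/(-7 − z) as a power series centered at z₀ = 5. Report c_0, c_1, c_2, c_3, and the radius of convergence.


Let w = z − z₀, so z = z₀ + w.
Then -7 − z = -7 − (z₀ + w) = (-7 − z₀) − w = -12 − w.
f(z) = 1/(-12 − w) = (1/(-12)) · 1/(1 − w/(-12)) = Σ_{n≥0} w^n / (-12)^(n+1).
So c_n = 1/(-12)^(n+1):
  c_0 = 1/(-12)^1 = -1/12.
  c_1 = 1/(-12)^2 = 1/144.
  c_2 = 1/(-12)^3 = -1/1728.
  c_3 = 1/(-12)^4 = 1/20736.
The series is valid for |w/d| < 1, i.e. |z − z₀| < |d|.
Radius of convergence: R = |-7 − z₀| = |-12| = 12 (distance from z₀ to the singularity z = -7).

c_0 = -1/12, c_1 = 1/144, c_2 = -1/1728, c_3 = 1/20736; R = 12.


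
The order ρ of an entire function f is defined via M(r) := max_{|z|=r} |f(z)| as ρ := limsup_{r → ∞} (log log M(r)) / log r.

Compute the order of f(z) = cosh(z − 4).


cosh(w) is a linear combination of e^{iw} and e^{−iw} (or e^w, e^{−w} in the hyperbolic case), so |cosh(w)| ≤ e^{|w|}. With w = z − 4, |w| ≤ 1|z| + 4 = 1r + 4 on |z| = r, giving M(r) ≤ e^{1r + 4}, so ρ ≤ 1. On a suitable ray (z = it for sin/cos; z = t for sinh/cosh, t real → ∞), |cosh(z − 4)| grows like e^{1|t|}/2, so ρ ≥ 1. Hence ρ = 1.
Therefore ρ = 1.

Order ρ = 1.


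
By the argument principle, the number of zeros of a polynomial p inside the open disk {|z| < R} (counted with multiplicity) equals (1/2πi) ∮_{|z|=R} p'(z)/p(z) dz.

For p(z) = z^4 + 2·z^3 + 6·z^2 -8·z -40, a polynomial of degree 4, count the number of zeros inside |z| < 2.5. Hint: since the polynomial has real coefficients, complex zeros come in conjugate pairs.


The zeros of p are: (-1 + 3i), (-1 - 3i), 2, -2.
Their magnitudes are: 3.162, 3.162, 2, 2.
Zeros with |z| < R = 2.5: 2, -2.
Count = 2.
By the argument principle, (1/2πi) ∮_{|z|=R} p'(z)/p(z) dz equals exactly this count.

Number of zeros inside |z| < 2.5: 2.


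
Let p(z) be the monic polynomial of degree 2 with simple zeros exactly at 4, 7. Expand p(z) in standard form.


The polynomial is p(z) = ∏_{α ∈ S} (z − α), where S = {4, 7}.
Expanding the product yields: p(z) = z^2 -11·z + 28.
The resulting polynomial has degree 2 and real coefficients as required.

p(z) = z^2 -11·z + 28.


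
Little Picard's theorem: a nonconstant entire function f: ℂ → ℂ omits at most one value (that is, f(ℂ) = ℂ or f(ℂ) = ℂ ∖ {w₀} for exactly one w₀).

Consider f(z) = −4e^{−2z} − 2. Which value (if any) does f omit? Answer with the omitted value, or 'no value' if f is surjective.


Little Picard bounds the complement of f(ℂ) to at most one point.
e^{−2z} is never zero on ℂ, so -4·e^{−2z} takes every value in ℂ ∖ {0}. Adding -2 shifts the range to ℂ ∖ {-2}. Thus f omits exactly the value -2.

Omitted value: -2.


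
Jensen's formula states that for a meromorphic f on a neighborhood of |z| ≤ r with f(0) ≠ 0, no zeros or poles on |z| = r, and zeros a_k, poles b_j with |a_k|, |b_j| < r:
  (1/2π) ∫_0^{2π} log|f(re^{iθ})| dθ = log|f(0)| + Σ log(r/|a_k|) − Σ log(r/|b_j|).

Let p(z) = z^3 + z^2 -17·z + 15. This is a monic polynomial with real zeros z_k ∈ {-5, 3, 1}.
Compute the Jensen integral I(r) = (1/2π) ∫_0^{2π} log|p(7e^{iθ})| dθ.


Zeros: -5, 1, 3; r = 7.
Inside |z| < r: -5, 1, 3. Outside (|z| ≥ r): ∅.
p(0) = 15, so log|p(0)| = log(15) = 2.7081.
Apply Jensen: I(r) = log|p(0)| + Σ_k log(r/|z_k|), summed over zeros inside |z| < r.
  log(r/|z_k|) for z_k = -5: log(7/5) = 0.3365
  log(r/|z_k|) for z_k = 3: log(7/3) = 0.8473
  log(r/|z_k|) for z_k = 1: log(7/1) = 1.9459
Sum over inside zeros: 3.1297.
I(r) = log|p(0)| + (inside sum) = 2.7081 + 3.1297 = 5.8377.
Closed form (all zeros inside, monic): I(r) = n·log(r) = 3·log(7) = 5.8377. ✓

I(r) ≈ 5.8377.


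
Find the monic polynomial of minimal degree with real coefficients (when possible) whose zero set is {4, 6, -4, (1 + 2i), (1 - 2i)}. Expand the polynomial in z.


The polynomial is p(z) = ∏_{α ∈ S} (z − α), where S = {4, 6, -4, (1 + 2i), (1 - 2i)}.
Expanding the product yields: p(z) = z^5 -8·z^4 + z^3 + 98·z^2 -272·z + 480.
Note conjugate pairs combine to real quadratics: (z − (1+2i))(z − (1−2i)) = z² − 2z + 5.
The resulting polynomial has degree 5 and real coefficients as required.

p(z) = z^5 -8·z^4 + z^3 + 98·z^2 -272·z + 480.


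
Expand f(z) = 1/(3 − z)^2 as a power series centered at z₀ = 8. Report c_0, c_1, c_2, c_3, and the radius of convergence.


Let w = z − z₀, so z = z₀ + w.
Then 3 − z = 3 − (z₀ + w) = (3 − z₀) − w = -5 − w.
f(z) = 1/(-5 − w)^2 = (1/(-5)^2) · (1 − w/(-5))^{−2}.
By the binomial series (1−u)^{−2} = Σ_{n≥0} C(n+1, 1) u^n for |u|<1, with u = w/(-5):
  c_n = C(n+1, 1) / (-5)^(n+2).
  c_0 = 1/(-5)^2 = 1/25.
  c_1 = 2/(-5)^3 = -2/125.
  c_2 = 3/(-5)^4 = 3/625.
  c_3 = 4/(-5)^5 = -4/3125.
The series is valid for |w/d| < 1, i.e. |z − z₀| < |d|.
Radius of convergence: R = |3 − z₀| = |-5| = 5 (distance from z₀ to the singularity z = 3).

c_0 = 1/25, c_1 = -2/125, c_2 = 3/625, c_3 = -4/3125; R = 5.


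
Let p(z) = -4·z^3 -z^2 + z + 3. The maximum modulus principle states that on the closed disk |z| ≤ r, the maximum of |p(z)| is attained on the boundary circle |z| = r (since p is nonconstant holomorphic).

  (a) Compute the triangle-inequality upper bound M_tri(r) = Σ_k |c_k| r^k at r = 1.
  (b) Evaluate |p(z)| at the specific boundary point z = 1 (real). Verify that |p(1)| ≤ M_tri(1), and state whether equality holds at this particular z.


Coefficients: c_0 = 3, c_1 = 1, c_2 = -1, c_3 = -4. Radius r = 1.
Part (a). Triangle bound: M_tri(r) = Σ_k |c_k| r^k
  = |3|·1^0 + |1|·1^1 + |-1|·1^2 + |-4|·1^3
  = 3 + 1 + 1 + 4 = 9.
This bounds M(r) := max_{|z|=r} |p(z)| from above; equality holds iff all terms c_k z^k can be made to align in phase at a single z on |z|=r.
Part (b). At z = 1 (real, on the circle |z| = r):
  p(1) = (3)·1^0 + (1)·1^1 + (-1)·1^2 + (-4)·1^3 = -1.
  |p(1)| = 1.
Check: |p(1)| = 1 ≤ 9 = M_tri(1). ✓ Equality does not hold at z = 1 (the coefficients have mixed signs, so the terms do not all align in phase there).

M_tri(1) = 9; |p(1)| = 1; equality at z=1: no.


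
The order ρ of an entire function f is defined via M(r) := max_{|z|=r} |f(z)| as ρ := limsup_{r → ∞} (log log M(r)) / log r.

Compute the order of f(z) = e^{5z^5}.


|e^{5z^5}| = e^{Re(5·z^5) + 0} ≤ e^{5|z|^5 + 0} = e^{5r^5 + 0} on |z| = r, so ρ ≤ 5. Choosing z on |z|=r so that 5·z^5 is real positive (always possible by picking arg z appropriately) gives |f(z)| = e^{5r^5 + 0}, matching the bound. The additive constant 0 does not affect log log M(r) ~ 5·log r. Hence ρ = 5.
Therefore ρ = 5.

Order ρ = 5.


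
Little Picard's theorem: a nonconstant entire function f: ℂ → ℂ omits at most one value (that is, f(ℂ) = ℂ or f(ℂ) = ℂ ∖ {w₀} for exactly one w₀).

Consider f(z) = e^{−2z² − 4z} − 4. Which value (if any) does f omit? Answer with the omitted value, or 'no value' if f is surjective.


Little Picard bounds the complement of f(ℂ) to at most one point.
The exponent g(z) = −2z² − 4z is a nonconstant polynomial, hence surjective onto ℂ. So e^{g(z)} takes every value in {e^w : w ∈ ℂ} = ℂ ∖ {0}. Adding -4 shifts the range to ℂ ∖ {-4}. f omits exactly -4.

Omitted value: -4.


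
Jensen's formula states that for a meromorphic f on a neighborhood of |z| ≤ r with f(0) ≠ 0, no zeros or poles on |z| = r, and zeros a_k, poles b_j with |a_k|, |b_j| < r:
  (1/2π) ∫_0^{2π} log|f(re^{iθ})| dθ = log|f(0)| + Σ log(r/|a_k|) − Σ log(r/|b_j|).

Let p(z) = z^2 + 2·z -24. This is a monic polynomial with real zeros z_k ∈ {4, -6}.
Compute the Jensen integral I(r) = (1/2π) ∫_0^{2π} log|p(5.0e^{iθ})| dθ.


Zeros: -6, 4; r = 5.0.
Inside |z| < r: 4. Outside (|z| ≥ r): -6.
p(0) = -24, so log|p(0)| = log(24) = 3.1781.
Apply Jensen: I(r) = log|p(0)| + Σ_k log(r/|z_k|), summed over zeros inside |z| < r.
  log(r/|z_k|) for z_k = 4: log(5.0/4) = 0.2231
  Outside zeros (-6) contribute nothing to the Jensen sum.
Sum over inside zeros: 0.2231.
I(r) = log|p(0)| + (inside sum) = 3.1781 + 0.2231 = 3.4012.
Note: since some zeros are outside |z| ≤ r, the simplified n·log(r) form does NOT apply — only the inside zeros contribute.

I(r) ≈ 3.4012.


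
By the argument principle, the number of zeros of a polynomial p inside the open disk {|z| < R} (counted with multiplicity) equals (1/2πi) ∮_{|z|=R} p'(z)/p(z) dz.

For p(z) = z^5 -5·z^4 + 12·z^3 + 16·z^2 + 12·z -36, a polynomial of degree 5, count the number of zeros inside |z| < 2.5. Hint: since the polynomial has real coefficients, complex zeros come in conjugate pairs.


The zeros of p are: (3 + 3i), (3 - 3i), (-1 + 1i), (-1 - 1i), 1.
Their magnitudes are: 4.243, 4.243, 1.414, 1.414, 1.
Zeros with |z| < R = 2.5: (-1 + 1i), (-1 - 1i), 1.
Count = 3.
By the argument principle, (1/2πi) ∮_{|z|=R} p'(z)/p(z) dz equals exactly this count.

Number of zeros inside |z| < 2.5: 3.


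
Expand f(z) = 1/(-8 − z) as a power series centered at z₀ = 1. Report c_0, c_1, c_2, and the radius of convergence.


Let w = z − z₀, so z = z₀ + w.
Then -8 − z = -8 − (z₀ + w) = (-8 − z₀) − w = -9 − w.
f(z) = 1/(-9 − w) = (1/(-9)) · 1/(1 − w/(-9)) = Σ_{n≥0} w^n / (-9)^(n+1).
So c_n = 1/(-9)^(n+1):
  c_0 = 1/(-9)^1 = -1/9.
  c_1 = 1/(-9)^2 = 1/81.
  c_2 = 1/(-9)^3 = -1/729.
The series is valid for |w/d| < 1, i.e. |z − z₀| < |d|.
Radius of convergence: R = |-8 − z₀| = |-9| = 9 (distance from z₀ to the singularity z = -8).

c_0 = -1/9, c_1 = 1/81, c_2 = -1/729; R = 9.


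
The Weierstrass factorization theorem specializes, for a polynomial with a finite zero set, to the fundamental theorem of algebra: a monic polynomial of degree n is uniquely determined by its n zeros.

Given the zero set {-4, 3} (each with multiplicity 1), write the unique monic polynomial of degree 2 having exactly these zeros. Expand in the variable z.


The polynomial is p(z) = ∏_{α ∈ S} (z − α), where S = {-4, 3}.
Expanding the product yields: p(z) = z^2 + z -12.
The resulting polynomial has degree 2 and real coefficients as required.

p(z) = z^2 + z -12.


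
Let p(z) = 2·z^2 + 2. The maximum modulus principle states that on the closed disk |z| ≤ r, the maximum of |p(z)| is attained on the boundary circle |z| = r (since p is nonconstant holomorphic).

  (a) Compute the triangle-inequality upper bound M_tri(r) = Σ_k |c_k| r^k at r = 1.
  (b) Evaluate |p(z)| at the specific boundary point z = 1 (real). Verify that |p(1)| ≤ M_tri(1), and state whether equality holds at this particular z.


Coefficients: c_0 = 2, c_1 = 0, c_2 = 2. Radius r = 1.
Part (a). Triangle bound: M_tri(r) = Σ_k |c_k| r^k
  = |2|·1^0 + |0|·1^1 + |2|·1^2
  = 2 + 0 + 2 = 4.
This bounds M(r) := max_{|z|=r} |p(z)| from above; equality holds iff all terms c_k z^k can be made to align in phase at a single z on |z|=r.
Part (b). At z = 1 (real, on the circle |z| = r):
  p(1) = (2)·1^0 + (0)·1^1 + (2)·1^2 = 4.
  |p(1)| = 4.
Since all nonzero coefficients share the same sign, |p(1)| = 4 = M_tri(1); the triangle bound is attained at z = 1, so in fact M(r) = 4.

M_tri(1) = 4; |p(1)| = 4; equality at z=1: yes.


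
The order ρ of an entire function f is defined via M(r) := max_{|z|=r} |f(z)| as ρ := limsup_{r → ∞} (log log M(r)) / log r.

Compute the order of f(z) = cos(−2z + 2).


cos(w) is a linear combination of e^{iw} and e^{−iw} (or e^w, e^{−w} in the hyperbolic case), so |cos(w)| ≤ e^{|w|}. With w = −2z + 2, |w| ≤ 2|z| + 2 = 2r + 2 on |z| = r, giving M(r) ≤ e^{2r + 2}, so ρ ≤ 1. On a suitable ray (z = it for sin/cos; z = t for sinh/cosh, t real → ∞), |cos(−2z + 2)| grows like e^{2|t|}/2, so ρ ≥ 1. Hence ρ = 1.
Therefore ρ = 1.

Order ρ = 1.


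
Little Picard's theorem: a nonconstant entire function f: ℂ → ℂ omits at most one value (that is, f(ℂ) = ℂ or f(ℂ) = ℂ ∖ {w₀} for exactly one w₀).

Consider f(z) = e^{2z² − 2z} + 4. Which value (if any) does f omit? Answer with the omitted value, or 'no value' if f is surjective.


Little Picard bounds the complement of f(ℂ) to at most one point.
The exponent g(z) = 2z² − 2z is a nonconstant polynomial, hence surjective onto ℂ. So e^{g(z)} takes every value in {e^w : w ∈ ℂ} = ℂ ∖ {0}. Adding 4 shifts the range to ℂ ∖ {4}. f omits exactly 4.

Omitted value: 4.


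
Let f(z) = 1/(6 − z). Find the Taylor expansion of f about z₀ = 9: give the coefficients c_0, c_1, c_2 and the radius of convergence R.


Let w = z − z₀, so z = z₀ + w.
Then 6 − z = 6 − (z₀ + w) = (6 − z₀) − w = -3 − w.
f(z) = 1/(-3 − w) = (1/(-3)) · 1/(1 − w/(-3)) = Σ_{n≥0} w^n / (-3)^(n+1).
So c_n = 1/(-3)^(n+1):
  c_0 = 1/(-3)^1 = -1/3.
  c_1 = 1/(-3)^2 = 1/9.
  c_2 = 1/(-3)^3 = -1/27.
The series is valid for |w/d| < 1, i.e. |z − z₀| < |d|.
Radius of convergence: R = |6 − z₀| = |-3| = 3 (distance from z₀ to the singularity z = 6).

c_0 = -1/3, c_1 = 1/9, c_2 = -1/27; R = 3.


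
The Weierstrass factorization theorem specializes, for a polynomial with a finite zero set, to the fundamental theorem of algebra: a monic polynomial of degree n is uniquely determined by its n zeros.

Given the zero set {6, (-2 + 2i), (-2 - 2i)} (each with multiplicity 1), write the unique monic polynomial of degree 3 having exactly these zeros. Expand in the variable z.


The polynomial is p(z) = ∏_{α ∈ S} (z − α), where S = {6, (-2 + 2i), (-2 - 2i)}.
Expanding the product yields: p(z) = z^3 -2·z^2 -16·z -48.
Note conjugate pairs combine to real quadratics: (z − (-2+2i))(z − (-2−2i)) = z² + 4z + 8.
The resulting polynomial has degree 3 and real coefficients as required.

p(z) = z^3 -2·z^2 -16·z -48.


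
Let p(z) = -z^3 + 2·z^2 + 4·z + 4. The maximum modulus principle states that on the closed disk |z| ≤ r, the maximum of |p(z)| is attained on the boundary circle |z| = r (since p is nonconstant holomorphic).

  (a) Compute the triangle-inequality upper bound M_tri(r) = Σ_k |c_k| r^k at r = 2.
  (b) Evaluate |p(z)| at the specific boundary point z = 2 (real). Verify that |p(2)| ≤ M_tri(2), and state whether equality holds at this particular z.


Coefficients: c_0 = 4, c_1 = 4, c_2 = 2, c_3 = -1. Radius r = 2.
Part (a). Triangle bound: M_tri(r) = Σ_k |c_k| r^k
  = |4|·2^0 + |4|·2^1 + |2|·2^2 + |-1|·2^3
  = 4 + 8 + 8 + 8 = 28.
This bounds M(r) := max_{|z|=r} |p(z)| from above; equality holds iff all terms c_k z^k can be made to align in phase at a single z on |z|=r.
Part (b). At z = 2 (real, on the circle |z| = r):
  p(2) = (4)·2^0 + (4)·2^1 + (2)·2^2 + (-1)·2^3 = 12.
  |p(2)| = 12.
Check: |p(2)| = 12 ≤ 28 = M_tri(2). ✓ Equality does not hold at z = 2 (the coefficients have mixed signs, so the terms do not all align in phase there).

M_tri(2) = 28; |p(2)| = 12; equality at z=2: no.


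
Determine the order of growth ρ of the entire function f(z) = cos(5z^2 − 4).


Write cos(w) = (e^{iw} ± e^{−iw})/(2 or 2i), so |cos(w)| ≤ e^{|w|}. With w = 5z^2 − 4, |w| ≤ 5r^2 + 4 on |z|=r, giving M(r) ≤ e^{5r^2 + 4} and ρ ≤ 2. For the lower bound, choose z on |z|=r with 5z^2 purely imaginary of modulus 5r^2; then |cos(5z^2 − 4)| grows like e^{5r^2}/2, so ρ ≥ 2. Hence ρ = 2.
Therefore ρ = 2.

Order ρ = 2.


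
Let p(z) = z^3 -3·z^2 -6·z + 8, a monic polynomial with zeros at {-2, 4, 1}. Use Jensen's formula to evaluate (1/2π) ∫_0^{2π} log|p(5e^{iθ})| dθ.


Zeros: -2, 1, 4; r = 5.
Inside |z| < r: -2, 1, 4. Outside (|z| ≥ r): ∅.
p(0) = 8, so log|p(0)| = log(8) = 2.0794.
Apply Jensen: I(r) = log|p(0)| + Σ_k log(r/|z_k|), summed over zeros inside |z| < r.
  log(r/|z_k|) for z_k = -2: log(5/2) = 0.9163
  log(r/|z_k|) for z_k = 4: log(5/4) = 0.2231
  log(r/|z_k|) for z_k = 1: log(5/1) = 1.6094
Sum over inside zeros: 2.7489.
I(r) = log|p(0)| + (inside sum) = 2.0794 + 2.7489 = 4.8283.
Closed form (all zeros inside, monic): I(r) = n·log(r) = 3·log(5) = 4.8283. ✓

I(r) ≈ 4.8283.


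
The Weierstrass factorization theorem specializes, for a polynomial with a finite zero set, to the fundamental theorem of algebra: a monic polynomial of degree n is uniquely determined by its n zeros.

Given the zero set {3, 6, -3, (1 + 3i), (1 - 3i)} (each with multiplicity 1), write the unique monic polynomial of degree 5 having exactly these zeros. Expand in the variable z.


The polynomial is p(z) = ∏_{α ∈ S} (z − α), where S = {3, 6, -3, (1 + 3i), (1 - 3i)}.
Expanding the product yields: p(z) = z^5 -8·z^4 + 13·z^3 + 12·z^2 -198·z + 540.
Note conjugate pairs combine to real quadratics: (z − (1+3i))(z − (1−3i)) = z² − 2z + 10.
The resulting polynomial has degree 5 and real coefficients as required.

p(z) = z^5 -8·z^4 + 13·z^3 + 12·z^2 -198·z + 540.


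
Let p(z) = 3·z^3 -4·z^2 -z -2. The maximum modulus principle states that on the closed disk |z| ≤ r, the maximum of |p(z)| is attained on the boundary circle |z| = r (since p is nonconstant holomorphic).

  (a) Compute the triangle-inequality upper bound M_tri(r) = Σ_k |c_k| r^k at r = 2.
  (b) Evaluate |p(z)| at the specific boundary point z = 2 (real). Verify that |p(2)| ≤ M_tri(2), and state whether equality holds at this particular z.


Coefficients: c_0 = -2, c_1 = -1, c_2 = -4, c_3 = 3. Radius r = 2.
Part (a). Triangle bound: M_tri(r) = Σ_k |c_k| r^k
  = |-2|·2^0 + |-1|·2^1 + |-4|·2^2 + |3|·2^3
  = 2 + 2 + 16 + 24 = 44.
This bounds M(r) := max_{|z|=r} |p(z)| from above; equality holds iff all terms c_k z^k can be made to align in phase at a single z on |z|=r.
Part (b). At z = 2 (real, on the circle |z| = r):
  p(2) = (-2)·2^0 + (-1)·2^1 + (-4)·2^2 + (3)·2^3 = 4.
  |p(2)| = 4.
Check: |p(2)| = 4 ≤ 44 = M_tri(2). ✓ Equality does not hold at z = 2 (the coefficients have mixed signs, so the terms do not all align in phase there).

M_tri(2) = 44; |p(2)| = 4; equality at z=2: no.


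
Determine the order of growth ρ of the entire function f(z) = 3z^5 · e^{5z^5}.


M(r) = max_{|z|=r} |3|·|z|^5·|e^{5z^5}| = 3·r^5 · e^{5r^5} (the factors attain their maxima compatibly on |z|=r). Then log M(r) = log 3 + 5·log r + 5r^5, dominated by the last term, so log log M(r) ~ 5·log r. The polynomial factor 3z^5 contributes only a log r term and does not affect the order. ρ = 5.
Therefore ρ = 5.

Order ρ = 5.


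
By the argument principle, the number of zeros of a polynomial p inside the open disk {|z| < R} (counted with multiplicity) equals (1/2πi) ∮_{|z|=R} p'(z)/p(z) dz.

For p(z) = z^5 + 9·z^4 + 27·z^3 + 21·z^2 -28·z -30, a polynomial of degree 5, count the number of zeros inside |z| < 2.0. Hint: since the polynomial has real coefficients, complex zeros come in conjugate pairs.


The zeros of p are: -1, 1, (-3 + 1i), (-3 - 1i), -3.
Their magnitudes are: 1, 1, 3.162, 3.162, 3.
Zeros with |z| < R = 2.0: -1, 1.
Count = 2.
By the argument principle, (1/2πi) ∮_{|z|=R} p'(z)/p(z) dz equals exactly this count.

Number of zeros inside |z| < 2.0: 2.


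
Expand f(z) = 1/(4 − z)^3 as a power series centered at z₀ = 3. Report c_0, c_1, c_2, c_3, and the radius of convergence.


Let w = z − z₀, so z = z₀ + w.
Then 4 − z = 4 − (z₀ + w) = (4 − z₀) − w = 1 − w.
f(z) = 1/(1 − w)^3 = (1/(1)^3) · (1 − w/(1))^{−3}.
By the binomial series (1−u)^{−3} = Σ_{n≥0} C(n+2, 2) u^n for |u|<1, with u = w/(1):
  c_n = C(n+2, 2) / (1)^(n+3).
  c_0 = 1/(1)^3 = 1.
  c_1 = 3/(1)^4 = 3.
  c_2 = 6/(1)^5 = 6.
  c_3 = 10/(1)^6 = 10.
The series is valid for |w/d| < 1, i.e. |z − z₀| < |d|.
Radius of convergence: R = |4 − z₀| = |1| = 1 (distance from z₀ to the singularity z = 4).

c_0 = 1, c_1 = 3, c_2 = 6, c_3 = 10; R = 1.


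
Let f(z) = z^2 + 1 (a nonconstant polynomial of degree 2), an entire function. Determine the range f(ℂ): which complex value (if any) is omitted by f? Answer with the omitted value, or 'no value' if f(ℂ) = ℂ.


Little Picard bounds the complement of f(ℂ) to at most one point.
For every w ∈ ℂ, the equation p(z) − w = 0 is a nonconstant polynomial in z and hence has at least one root by the fundamental theorem of algebra. So p is surjective onto ℂ, omitting no value.

Omitted value: no value.


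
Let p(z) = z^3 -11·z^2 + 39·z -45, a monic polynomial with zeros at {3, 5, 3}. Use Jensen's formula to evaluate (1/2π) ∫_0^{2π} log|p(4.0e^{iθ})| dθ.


Zeros: 3, 3, 5; r = 4.0.
Inside |z| < r: 3, 3. Outside (|z| ≥ r): 5.
p(0) = -45, so log|p(0)| = log(45) = 3.8067.
Apply Jensen: I(r) = log|p(0)| + Σ_k log(r/|z_k|), summed over zeros inside |z| < r.
  log(r/|z_k|) for z_k = 3: log(4.0/3) = 0.2877
  log(r/|z_k|) for z_k = 3: log(4.0/3) = 0.2877
  Outside zeros (5) contribute nothing to the Jensen sum.
Sum over inside zeros: 0.5754.
I(r) = log|p(0)| + (inside sum) = 3.8067 + 0.5754 = 4.3820.
Note: since some zeros are outside |z| ≤ r, the simplified n·log(r) form does NOT apply — only the inside zeros contribute.

I(r) ≈ 4.3820.


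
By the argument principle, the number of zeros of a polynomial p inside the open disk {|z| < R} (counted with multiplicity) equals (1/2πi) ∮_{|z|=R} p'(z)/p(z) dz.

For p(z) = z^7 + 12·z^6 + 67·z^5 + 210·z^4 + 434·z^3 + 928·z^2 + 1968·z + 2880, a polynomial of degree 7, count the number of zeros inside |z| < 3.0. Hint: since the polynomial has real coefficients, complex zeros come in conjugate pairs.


The zeros of p are: (-2 + 2i), (-2 - 2i), -4, (1 + 2i), (1 - 2i), (-3 + 3i), (-3 - 3i).
Their magnitudes are: 2.828, 2.828, 4, 2.236, 2.236, 4.243, 4.243.
Zeros with |z| < R = 3.0: (-2 + 2i), (-2 - 2i), (1 + 2i), (1 - 2i).
Count = 4.
By the argument principle, (1/2πi) ∮_{|z|=R} p'(z)/p(z) dz equals exactly this count.

Number of zeros inside |z| < 3.0: 4.


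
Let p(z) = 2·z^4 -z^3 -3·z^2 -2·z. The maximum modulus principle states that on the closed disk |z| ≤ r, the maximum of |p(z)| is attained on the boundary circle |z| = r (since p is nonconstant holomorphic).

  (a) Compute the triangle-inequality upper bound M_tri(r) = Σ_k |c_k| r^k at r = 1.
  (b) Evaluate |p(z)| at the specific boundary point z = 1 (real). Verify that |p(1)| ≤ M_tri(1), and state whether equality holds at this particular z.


Coefficients: c_0 = 0, c_1 = -2, c_2 = -3, c_3 = -1, c_4 = 2. Radius r = 1.
Part (a). Triangle bound: M_tri(r) = Σ_k |c_k| r^k
  = |0|·1^0 + |-2|·1^1 + |-3|·1^2 + |-1|·1^3 + |2|·1^4
  = 0 + 2 + 3 + 1 + 2 = 8.
This bounds M(r) := max_{|z|=r} |p(z)| from above; equality holds iff all terms c_k z^k can be made to align in phase at a single z on |z|=r.
Part (b). At z = 1 (real, on the circle |z| = r):
  p(1) = (0)·1^0 + (-2)·1^1 + (-3)·1^2 + (-1)·1^3 + (2)·1^4 = -4.
  |p(1)| = 4.
Check: |p(1)| = 4 ≤ 8 = M_tri(1). ✓ Equality does not hold at z = 1 (the coefficients have mixed signs, so the terms do not all align in phase there).

M_tri(1) = 8; |p(1)| = 4; equality at z=1: no.
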